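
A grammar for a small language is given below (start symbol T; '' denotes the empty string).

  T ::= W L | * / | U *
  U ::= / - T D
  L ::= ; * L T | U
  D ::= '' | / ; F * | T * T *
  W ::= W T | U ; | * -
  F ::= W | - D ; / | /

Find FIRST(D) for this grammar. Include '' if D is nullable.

D ::= '' contributes ''.
D ::= / ; F * contributes {/}.
From D ::= T * T *: add FIRST(T) = { *, / }.
Union: FIRST(D) = { *, /, '' }.

{ *, /, '' }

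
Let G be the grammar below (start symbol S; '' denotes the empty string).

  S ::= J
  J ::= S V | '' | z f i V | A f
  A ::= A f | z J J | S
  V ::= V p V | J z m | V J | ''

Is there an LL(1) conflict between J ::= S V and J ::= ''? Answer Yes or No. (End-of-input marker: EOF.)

Yes

FIRST(S V) = { f, p, z, '' } and FIRST('') = { '' }.
Both alternatives are nullable, violating the LL(1) condition.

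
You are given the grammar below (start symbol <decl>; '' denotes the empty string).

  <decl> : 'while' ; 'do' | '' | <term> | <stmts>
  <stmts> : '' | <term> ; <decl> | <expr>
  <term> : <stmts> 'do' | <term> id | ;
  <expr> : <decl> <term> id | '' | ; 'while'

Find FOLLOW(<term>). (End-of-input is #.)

{ #, 'do', 'while', ;, id }

In <decl> : <term>: <term> is at the end, add FOLLOW(<decl>) = { #, 'do', 'while', ; }.
In <stmts> : <term> ; <decl>: add FIRST(; <decl>) = { ; }.
In <term> : <term> id: add FIRST(id) = { id }.
In <expr> : <decl> <term> id: add FIRST(id) = { id }.
Union: FOLLOW(<term>) = { #, 'do', 'while', ;, id }.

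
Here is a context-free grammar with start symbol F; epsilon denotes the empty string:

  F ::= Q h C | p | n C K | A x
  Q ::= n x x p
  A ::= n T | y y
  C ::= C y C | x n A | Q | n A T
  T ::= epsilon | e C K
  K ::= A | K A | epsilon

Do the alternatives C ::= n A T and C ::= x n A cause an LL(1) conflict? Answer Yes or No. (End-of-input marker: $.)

FIRST(n A T) = { n } and FIRST(x n A) = { x }.
The FIRST sets are disjoint and neither alternative is nullable — no conflict.

No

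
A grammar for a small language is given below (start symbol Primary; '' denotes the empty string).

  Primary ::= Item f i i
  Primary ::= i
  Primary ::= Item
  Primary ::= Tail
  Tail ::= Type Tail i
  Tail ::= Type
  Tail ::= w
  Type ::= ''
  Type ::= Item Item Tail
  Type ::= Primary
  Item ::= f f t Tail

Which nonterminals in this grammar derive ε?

Directly nullable (have an ''-production): Type.
Primary ::= Tail with every symbol nullable, so Primary is nullable.
Tail ::= Type with every symbol nullable, so Tail is nullable.
No other nonterminal has a production whose RHS symbols are all nullable.

{ Primary, Tail, Type }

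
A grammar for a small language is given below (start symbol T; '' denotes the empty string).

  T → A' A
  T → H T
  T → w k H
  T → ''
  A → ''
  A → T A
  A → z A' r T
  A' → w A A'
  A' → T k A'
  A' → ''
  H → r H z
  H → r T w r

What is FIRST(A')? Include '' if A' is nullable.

{ k, r, w, z, '' }

A' → w A A' contributes {w}.
From A' → T k A': T nullable, take FIRST(T) ∪ {k} = { k, r, w, z }.
A' → '' contributes ''.
Union: FIRST(A') = { k, r, w, z, '' }.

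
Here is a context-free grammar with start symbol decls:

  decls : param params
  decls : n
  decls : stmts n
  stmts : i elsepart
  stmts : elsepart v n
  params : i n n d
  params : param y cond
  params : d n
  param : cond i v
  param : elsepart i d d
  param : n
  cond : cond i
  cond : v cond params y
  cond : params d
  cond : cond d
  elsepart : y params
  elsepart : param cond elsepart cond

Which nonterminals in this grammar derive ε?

{ } (none)

No nonterminal has an empty production or an RHS whose symbols are all nullable.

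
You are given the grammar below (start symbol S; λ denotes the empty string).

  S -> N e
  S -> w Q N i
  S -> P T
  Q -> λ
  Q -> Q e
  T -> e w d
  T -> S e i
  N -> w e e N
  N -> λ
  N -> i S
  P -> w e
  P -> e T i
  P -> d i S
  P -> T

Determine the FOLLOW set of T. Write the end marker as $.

In S -> P T: T is at the end, add FOLLOW(S) = { $, d, e, i, w }.
In P -> e T i: add FIRST(i) = { i }.
In P -> T: T is at the end, add FOLLOW(P) = { d, e, i, w }.
Union: FOLLOW(T) = { $, d, e, i, w }.

{ $, d, e, i, w }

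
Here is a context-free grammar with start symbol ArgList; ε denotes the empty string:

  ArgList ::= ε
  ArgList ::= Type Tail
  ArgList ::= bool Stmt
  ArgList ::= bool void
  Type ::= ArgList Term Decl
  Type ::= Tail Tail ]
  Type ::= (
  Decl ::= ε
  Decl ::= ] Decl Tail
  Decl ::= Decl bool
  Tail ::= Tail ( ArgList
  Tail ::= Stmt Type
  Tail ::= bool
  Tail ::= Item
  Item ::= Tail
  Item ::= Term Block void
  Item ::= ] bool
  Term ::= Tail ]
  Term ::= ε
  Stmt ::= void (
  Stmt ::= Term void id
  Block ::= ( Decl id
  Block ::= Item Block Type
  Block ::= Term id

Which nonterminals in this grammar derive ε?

Directly nullable (have an ε-production): ArgList, Decl, Term.
Type ::= ArgList Term Decl with every symbol nullable, so Type is nullable.
No other nonterminal has a production whose RHS symbols are all nullable.

{ ArgList, Decl, Term, Type }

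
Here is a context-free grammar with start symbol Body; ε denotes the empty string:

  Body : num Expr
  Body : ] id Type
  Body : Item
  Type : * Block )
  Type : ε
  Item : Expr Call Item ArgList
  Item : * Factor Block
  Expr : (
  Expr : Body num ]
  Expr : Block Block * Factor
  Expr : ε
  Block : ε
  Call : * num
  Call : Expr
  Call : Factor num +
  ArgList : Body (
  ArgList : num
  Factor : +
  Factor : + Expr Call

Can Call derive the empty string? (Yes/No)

Call : Expr and each of Expr is nullable, so Call ⇒* ε.

Yes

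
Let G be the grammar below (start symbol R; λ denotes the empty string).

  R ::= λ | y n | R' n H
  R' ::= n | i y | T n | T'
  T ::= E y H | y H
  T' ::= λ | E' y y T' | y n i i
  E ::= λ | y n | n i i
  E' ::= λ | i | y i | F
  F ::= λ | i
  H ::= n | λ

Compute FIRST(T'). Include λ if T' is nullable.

{ i, y, λ }

T' ::= λ contributes λ.
From T' ::= E' y y T': E' nullable, take FIRST(E') ∪ {y} = { i, y }.
T' ::= y n i i contributes {y}.
Union: FIRST(T') = { i, y, λ }.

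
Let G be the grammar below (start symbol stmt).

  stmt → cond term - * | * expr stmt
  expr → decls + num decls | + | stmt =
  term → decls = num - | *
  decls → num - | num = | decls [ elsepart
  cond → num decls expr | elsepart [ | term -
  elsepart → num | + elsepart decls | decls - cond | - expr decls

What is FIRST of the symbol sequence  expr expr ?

{ *, +, -, num }

Add FIRST(expr) = { *, +, -, num }; expr is not nullable, stop.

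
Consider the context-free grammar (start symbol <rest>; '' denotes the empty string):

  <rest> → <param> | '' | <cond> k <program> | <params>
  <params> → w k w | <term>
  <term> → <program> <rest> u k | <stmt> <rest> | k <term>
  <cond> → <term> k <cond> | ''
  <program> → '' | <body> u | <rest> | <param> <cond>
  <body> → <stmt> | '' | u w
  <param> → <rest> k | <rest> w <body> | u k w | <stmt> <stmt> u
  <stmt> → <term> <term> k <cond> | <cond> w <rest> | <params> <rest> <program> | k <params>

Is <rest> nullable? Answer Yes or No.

Yes

<rest> has an ''-production, so <rest> ⇒ ''.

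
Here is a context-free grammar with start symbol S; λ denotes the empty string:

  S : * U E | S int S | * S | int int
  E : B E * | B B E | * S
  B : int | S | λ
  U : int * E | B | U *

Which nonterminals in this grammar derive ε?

Directly nullable (have an λ-production): B.
U : B with every symbol nullable, so U is nullable.
No other nonterminal has a production whose RHS symbols are all nullable.

{ B, U }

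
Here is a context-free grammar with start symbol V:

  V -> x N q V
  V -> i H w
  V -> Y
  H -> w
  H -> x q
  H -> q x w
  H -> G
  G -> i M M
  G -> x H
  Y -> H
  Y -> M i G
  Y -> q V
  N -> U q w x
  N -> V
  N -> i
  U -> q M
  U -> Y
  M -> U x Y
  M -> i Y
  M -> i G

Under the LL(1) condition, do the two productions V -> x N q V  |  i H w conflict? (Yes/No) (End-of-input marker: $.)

No

FIRST(x N q V) = { x } and FIRST(i H w) = { i }.
The FIRST sets are disjoint and neither alternative is nullable — no conflict.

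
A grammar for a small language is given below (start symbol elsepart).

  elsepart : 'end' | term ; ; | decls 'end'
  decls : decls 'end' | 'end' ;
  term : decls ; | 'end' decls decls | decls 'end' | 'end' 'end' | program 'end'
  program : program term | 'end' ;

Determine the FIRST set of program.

From program : program term: add FIRST(program) = { 'end' }.
program : 'end' ; contributes {'end'}.
Union: FIRST(program) = { 'end' }.

{ 'end' }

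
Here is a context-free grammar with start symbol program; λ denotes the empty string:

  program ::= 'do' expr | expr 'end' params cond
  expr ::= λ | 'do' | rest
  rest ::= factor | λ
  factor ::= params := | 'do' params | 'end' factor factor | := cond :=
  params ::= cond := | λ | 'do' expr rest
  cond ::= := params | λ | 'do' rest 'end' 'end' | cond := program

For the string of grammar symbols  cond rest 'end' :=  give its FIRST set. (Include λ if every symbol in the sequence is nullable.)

{ 'do', 'end', := }

Add FIRST(cond)\{λ} = { 'do', := }; cond is nullable, continue.
Add FIRST(rest)\{λ} = { 'do', 'end', := }; rest is nullable, continue.
'end' is a terminal; add {'end'} and stop.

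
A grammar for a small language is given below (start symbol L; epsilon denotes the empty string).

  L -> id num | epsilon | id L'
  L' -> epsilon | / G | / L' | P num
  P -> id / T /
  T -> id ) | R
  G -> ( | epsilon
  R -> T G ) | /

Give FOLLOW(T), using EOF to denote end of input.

In P -> id / T /: add FIRST(/) = { / }.
In R -> T G ): add FIRST(G )) = { (, ) }.
Union: FOLLOW(T) = { (, ), / }.

{ (, ), / }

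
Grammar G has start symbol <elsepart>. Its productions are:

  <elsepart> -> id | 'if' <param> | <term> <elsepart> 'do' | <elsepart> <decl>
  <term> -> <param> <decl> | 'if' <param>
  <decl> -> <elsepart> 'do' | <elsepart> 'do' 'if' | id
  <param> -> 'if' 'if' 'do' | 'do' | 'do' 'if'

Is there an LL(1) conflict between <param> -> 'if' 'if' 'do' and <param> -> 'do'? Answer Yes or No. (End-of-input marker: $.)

FIRST('if' 'if' 'do') = { 'if' } and FIRST('do') = { 'do' }.
The FIRST sets are disjoint and neither alternative is nullable — no conflict.

No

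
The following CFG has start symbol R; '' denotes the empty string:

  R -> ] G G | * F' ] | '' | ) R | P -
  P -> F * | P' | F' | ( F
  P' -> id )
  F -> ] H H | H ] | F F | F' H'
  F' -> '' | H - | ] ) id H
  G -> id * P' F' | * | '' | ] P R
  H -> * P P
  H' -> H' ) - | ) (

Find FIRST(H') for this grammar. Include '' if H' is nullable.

From H' -> H' ) -: add FIRST(H') = { ) }.
H' -> ) ( contributes {)}.
Union: FIRST(H') = { ) }.

{ ) }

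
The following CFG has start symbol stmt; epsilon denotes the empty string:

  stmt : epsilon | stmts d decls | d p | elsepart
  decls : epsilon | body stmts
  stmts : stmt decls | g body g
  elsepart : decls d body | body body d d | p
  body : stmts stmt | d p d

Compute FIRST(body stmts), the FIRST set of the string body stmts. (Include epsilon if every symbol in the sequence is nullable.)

{ d, g, p, epsilon }

Add FIRST(body)\{epsilon} = { d, g, p }; body is nullable, continue.
Add FIRST(stmts)\{epsilon} = { d, g, p }; stmts is nullable, continue.
Every symbol is nullable, so include epsilon.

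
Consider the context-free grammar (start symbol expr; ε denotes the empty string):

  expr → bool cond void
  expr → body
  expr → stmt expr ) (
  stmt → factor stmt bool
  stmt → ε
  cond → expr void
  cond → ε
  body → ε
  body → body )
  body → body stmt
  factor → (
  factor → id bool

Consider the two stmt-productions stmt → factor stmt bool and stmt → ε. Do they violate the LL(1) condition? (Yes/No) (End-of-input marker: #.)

Yes

FIRST(factor stmt bool) = { (, id } and FIRST(ε) = { ε }.
The second alternative is nullable and FOLLOW(stmt) = { #, (, ), bool, id, void } shares ( with FIRST of the first — conflict.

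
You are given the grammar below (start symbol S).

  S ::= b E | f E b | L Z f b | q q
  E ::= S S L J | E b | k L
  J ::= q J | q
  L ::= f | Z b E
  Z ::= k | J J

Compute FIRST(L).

{ f, k, q }

L ::= f contributes {f}.
From L ::= Z b E: add FIRST(Z) = { k, q }.
Union: FIRST(L) = { f, k, q }.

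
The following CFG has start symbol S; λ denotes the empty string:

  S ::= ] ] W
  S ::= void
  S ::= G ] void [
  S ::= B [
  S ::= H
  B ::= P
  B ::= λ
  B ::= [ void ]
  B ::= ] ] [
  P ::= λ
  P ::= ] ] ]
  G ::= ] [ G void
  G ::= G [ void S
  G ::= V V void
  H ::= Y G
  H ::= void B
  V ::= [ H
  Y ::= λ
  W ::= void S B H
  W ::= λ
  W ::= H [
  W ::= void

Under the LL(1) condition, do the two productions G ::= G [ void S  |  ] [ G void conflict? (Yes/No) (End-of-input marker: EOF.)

FIRST(G [ void S) = { [, ] } and FIRST(] [ G void) = { ] }.
Both contain ], so the two alternatives are not disjoint — LL(1) conflict.

Yes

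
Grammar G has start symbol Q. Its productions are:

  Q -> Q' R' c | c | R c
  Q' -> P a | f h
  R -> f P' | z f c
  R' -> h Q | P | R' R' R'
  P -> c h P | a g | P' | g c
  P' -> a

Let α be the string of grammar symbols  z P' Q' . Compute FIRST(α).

z is a terminal; add {z} and stop.

{ z }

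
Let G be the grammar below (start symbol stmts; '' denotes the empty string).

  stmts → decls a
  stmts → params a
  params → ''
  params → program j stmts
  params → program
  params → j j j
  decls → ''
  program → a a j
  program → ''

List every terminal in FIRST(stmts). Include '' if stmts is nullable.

From stmts → decls a: decls nullable, take FIRST(decls) ∪ {a} = { a }.
From stmts → params a: params nullable, take FIRST(params) ∪ {a} = { a, j }.
Union: FIRST(stmts) = { a, j }.

{ a, j }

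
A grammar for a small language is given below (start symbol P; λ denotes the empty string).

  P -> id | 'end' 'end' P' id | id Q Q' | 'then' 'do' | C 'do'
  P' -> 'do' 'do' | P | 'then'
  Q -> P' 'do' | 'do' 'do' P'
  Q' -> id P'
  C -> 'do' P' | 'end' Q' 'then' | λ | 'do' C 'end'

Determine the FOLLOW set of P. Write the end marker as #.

P is the start symbol, so # ∈ FOLLOW(P).
In P' -> P: P is at the end, add FOLLOW(P') = { #, 'do', 'end', 'then', id }.
Union: FOLLOW(P) = { #, 'do', 'end', 'then', id }.

{ #, 'do', 'end', 'then', id }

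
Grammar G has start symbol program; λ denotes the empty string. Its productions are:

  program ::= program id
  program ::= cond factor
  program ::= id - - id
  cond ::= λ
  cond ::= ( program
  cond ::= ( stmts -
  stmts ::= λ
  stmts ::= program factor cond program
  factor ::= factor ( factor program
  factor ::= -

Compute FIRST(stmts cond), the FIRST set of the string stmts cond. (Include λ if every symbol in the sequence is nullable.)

{ (, -, id, λ }

Add FIRST(stmts)\{λ} = { (, -, id }; stmts is nullable, continue.
Add FIRST(cond)\{λ} = { ( }; cond is nullable, continue.
Every symbol is nullable, so include λ.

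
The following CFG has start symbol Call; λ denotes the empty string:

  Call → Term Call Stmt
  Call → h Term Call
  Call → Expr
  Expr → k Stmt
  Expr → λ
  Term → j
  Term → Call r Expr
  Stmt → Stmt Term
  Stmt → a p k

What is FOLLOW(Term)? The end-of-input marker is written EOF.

{ EOF, a, h, j, k, r }

In Call → Term Call Stmt: add FIRST(Call Stmt) = { a, h, j, k, r }.
In Call → h Term Call: add FIRST(Call)\{λ} = { h, j, k, r }.
  Since Call is nullable, also add FOLLOW(Call) = { EOF, a, r }.
In Stmt → Stmt Term: Term is at the end, add FOLLOW(Stmt) = { EOF, a, h, j, k, r }.
Union: FOLLOW(Term) = { EOF, a, h, j, k, r }.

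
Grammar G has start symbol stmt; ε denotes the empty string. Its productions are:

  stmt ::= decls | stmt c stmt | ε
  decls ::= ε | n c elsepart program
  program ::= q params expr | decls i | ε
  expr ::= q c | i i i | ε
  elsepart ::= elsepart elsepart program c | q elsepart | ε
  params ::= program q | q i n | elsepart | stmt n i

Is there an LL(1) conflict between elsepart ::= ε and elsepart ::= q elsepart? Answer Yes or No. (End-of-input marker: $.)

FIRST(ε) = { ε } and FIRST(q elsepart) = { q }.
The first alternative is nullable and FOLLOW(elsepart) = { $, c, i, n, q } shares q with FIRST of the second — conflict.

Yes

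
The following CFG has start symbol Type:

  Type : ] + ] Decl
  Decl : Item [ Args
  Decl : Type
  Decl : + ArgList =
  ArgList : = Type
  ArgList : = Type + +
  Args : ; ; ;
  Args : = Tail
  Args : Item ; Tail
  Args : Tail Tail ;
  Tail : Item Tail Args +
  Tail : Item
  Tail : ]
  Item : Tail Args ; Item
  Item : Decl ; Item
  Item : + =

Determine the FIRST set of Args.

Args : ; ; ; contributes {;}.
Args : = Tail contributes {=}.
From Args : Item ; Tail: add FIRST(Item) = { +, ] }.
From Args : Tail Tail ;: add FIRST(Tail) = { +, ] }.
Union: FIRST(Args) = { +, ;, =, ] }.

{ +, ;, =, ] }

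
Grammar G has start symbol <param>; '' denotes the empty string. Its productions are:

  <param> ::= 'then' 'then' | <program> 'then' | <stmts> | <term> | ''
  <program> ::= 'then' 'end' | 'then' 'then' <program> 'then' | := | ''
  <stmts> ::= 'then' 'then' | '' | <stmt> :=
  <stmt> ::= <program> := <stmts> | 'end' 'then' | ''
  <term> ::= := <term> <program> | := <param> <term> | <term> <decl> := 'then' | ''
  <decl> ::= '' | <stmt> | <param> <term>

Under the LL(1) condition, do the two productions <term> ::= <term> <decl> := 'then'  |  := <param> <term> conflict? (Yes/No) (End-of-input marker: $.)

FIRST(<term> <decl> := 'then') = { 'end', 'then', := } and FIRST(:= <param> <term>) = { := }.
Both contain :=, so the two alternatives are not disjoint — LL(1) conflict.

Yes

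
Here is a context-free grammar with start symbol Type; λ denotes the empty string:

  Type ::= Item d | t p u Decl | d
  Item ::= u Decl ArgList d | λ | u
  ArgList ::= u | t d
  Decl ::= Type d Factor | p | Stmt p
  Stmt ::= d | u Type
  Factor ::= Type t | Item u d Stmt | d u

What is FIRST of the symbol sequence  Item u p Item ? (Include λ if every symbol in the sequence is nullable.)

{ u }

Add FIRST(Item)\{λ} = { u }; Item is nullable, continue.
u is a terminal; add {u} and stop.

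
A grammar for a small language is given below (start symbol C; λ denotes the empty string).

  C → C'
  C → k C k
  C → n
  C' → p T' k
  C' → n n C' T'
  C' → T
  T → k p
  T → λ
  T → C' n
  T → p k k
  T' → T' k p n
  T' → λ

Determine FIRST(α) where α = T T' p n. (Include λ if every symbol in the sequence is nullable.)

Add FIRST(T)\{λ} = { k, n, p }; T is nullable, continue.
Add FIRST(T')\{λ} = { k }; T' is nullable, continue.
p is a terminal; add {p} and stop.

{ k, n, p }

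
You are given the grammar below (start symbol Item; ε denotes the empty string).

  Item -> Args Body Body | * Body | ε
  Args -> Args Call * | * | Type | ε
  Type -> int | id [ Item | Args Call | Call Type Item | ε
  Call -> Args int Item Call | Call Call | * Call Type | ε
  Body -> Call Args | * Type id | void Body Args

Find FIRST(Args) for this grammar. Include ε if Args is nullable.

From Args -> Args Call *: Args, Call nullable, take FIRST(Args) ∪ FIRST(Call) ∪ {*} = { *, id, int, void }.
Args -> * contributes {*}.
From Args -> Type: add FIRST(Type) = { *, id, int, void, ε } (including ε since Type is nullable).
Args -> ε contributes ε.
Union: FIRST(Args) = { *, id, int, void, ε }.

{ *, id, int, void, ε }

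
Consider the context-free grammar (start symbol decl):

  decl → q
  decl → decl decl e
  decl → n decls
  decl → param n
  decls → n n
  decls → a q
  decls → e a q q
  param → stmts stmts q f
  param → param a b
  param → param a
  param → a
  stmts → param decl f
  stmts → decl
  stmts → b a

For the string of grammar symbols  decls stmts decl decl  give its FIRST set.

Add FIRST(decls) = { a, e, n }; decls is not nullable, stop.

{ a, e, n }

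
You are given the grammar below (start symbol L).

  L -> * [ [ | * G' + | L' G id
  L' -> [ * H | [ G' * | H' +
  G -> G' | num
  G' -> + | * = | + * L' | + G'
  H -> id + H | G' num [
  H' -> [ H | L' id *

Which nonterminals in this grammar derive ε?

No nonterminal has an empty production or an RHS whose symbols are all nullable.

{ } (none)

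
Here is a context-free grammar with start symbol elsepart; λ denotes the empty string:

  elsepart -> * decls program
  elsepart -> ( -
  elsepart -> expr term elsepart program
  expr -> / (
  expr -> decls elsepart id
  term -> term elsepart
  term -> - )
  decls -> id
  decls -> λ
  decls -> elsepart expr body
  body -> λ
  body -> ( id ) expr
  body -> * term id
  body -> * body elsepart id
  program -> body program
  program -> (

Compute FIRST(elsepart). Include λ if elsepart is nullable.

{ (, *, /, id }

elsepart -> * decls program contributes {*}.
elsepart -> ( - contributes {(}.
From elsepart -> expr term elsepart program: add FIRST(expr) = { (, *, /, id }.
Union: FIRST(elsepart) = { (, *, /, id }.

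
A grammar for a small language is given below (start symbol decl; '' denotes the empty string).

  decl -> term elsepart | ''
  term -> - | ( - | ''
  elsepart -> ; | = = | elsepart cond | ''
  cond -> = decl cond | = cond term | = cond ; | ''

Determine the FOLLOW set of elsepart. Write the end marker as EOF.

{ EOF, (, -, ;, = }

In decl -> term elsepart: elsepart is at the end, add FOLLOW(decl) = { EOF, (, -, ;, = }.
In elsepart -> elsepart cond: add FIRST(cond)\{''} = { = }.
  Since cond is nullable, also add FOLLOW(elsepart) = { EOF, (, -, ;, = }.
Union: FOLLOW(elsepart) = { EOF, (, -, ;, = }.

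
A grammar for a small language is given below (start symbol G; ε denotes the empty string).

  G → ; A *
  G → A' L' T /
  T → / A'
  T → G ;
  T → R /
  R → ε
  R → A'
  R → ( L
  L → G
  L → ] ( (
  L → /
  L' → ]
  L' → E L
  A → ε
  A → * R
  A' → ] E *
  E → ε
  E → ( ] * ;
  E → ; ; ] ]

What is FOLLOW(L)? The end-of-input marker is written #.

In R → ( L: L is at the end, add FOLLOW(R) = { *, / }.
In L' → E L: L is at the end, add FOLLOW(L') = { (, /, ;, ] }.
Union: FOLLOW(L) = { (, *, /, ;, ] }.

{ (, *, /, ;, ] }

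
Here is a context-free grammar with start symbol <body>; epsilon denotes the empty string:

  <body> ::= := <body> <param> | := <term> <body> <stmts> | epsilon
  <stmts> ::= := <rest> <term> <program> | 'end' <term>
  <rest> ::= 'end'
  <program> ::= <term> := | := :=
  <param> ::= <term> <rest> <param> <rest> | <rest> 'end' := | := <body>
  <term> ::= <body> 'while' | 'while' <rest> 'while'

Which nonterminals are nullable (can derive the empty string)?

Directly nullable (have an epsilon-production): <body>.
No other nonterminal has a production whose RHS symbols are all nullable.

{ <body> }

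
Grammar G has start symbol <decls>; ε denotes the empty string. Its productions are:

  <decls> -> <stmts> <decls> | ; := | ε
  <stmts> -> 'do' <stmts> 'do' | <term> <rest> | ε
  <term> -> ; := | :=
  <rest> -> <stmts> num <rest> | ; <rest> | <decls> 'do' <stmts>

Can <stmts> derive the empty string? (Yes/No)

<stmts> has an ε-production, so <stmts> ⇒ ε.

Yes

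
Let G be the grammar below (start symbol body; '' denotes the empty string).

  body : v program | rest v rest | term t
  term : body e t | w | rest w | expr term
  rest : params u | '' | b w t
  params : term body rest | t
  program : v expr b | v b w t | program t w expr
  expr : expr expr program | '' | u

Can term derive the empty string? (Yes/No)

No

Nullable nonterminals: expr, rest.
No production of term has an RHS whose symbols are all nullable, so term is not nullable.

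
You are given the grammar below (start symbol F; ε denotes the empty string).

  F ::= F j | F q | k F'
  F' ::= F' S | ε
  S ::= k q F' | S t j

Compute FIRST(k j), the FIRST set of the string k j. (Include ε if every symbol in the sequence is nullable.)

k is a terminal; add {k} and stop.

{ k }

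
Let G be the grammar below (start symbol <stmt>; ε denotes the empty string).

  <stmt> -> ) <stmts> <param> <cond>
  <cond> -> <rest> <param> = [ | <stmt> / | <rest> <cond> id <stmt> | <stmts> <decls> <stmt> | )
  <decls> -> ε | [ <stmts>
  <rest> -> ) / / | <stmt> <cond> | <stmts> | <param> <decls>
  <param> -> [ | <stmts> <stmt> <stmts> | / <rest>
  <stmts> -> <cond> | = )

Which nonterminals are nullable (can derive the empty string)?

{ <decls> }

Directly nullable (have an ε-production): <decls>.
No other nonterminal has a production whose RHS symbols are all nullable.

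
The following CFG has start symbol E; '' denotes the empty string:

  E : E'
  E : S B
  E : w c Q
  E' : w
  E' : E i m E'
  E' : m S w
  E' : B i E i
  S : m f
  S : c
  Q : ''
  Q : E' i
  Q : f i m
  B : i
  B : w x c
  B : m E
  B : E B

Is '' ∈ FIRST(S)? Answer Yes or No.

Nullable nonterminals: Q.
No production of S has an RHS whose symbols are all nullable, so S is not nullable.

No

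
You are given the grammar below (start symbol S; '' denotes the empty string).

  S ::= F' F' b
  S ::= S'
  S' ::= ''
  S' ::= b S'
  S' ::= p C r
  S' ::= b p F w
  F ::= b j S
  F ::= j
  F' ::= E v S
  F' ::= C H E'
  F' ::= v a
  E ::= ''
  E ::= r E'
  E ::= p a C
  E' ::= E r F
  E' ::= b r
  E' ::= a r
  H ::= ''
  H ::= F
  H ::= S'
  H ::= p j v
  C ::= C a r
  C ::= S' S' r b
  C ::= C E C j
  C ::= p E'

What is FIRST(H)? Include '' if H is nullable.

H ::= '' contributes ''.
From H ::= F: add FIRST(F) = { b, j }.
From H ::= S': add FIRST(S') = { b, p, '' } (including '' since S' is nullable).
H ::= p j v contributes {p}.
Union: FIRST(H) = { b, j, p, '' }.

{ b, j, p, '' }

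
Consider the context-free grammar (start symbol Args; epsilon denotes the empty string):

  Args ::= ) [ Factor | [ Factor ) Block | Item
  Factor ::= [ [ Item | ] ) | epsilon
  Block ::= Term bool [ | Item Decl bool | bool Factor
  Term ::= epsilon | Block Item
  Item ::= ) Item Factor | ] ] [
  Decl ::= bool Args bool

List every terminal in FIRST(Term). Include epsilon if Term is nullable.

{ ), ], bool, epsilon }

Term ::= epsilon contributes epsilon.
From Term ::= Block Item: add FIRST(Block) = { ), ], bool }.
Union: FIRST(Term) = { ), ], bool, epsilon }.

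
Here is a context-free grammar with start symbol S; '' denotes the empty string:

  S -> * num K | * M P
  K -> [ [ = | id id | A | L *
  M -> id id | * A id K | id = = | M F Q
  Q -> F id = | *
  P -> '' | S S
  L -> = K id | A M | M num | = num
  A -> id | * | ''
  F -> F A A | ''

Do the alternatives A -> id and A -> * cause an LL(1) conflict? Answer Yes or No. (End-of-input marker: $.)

No

FIRST(id) = { id } and FIRST(*) = { * }.
The FIRST sets are disjoint and neither alternative is nullable — no conflict.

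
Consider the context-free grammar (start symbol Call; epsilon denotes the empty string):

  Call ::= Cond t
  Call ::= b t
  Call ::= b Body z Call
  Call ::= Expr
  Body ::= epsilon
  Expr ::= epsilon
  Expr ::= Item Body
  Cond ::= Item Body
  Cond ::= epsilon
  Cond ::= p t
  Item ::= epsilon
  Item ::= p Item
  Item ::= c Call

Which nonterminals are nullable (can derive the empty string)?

Directly nullable (have an epsilon-production): Body, Expr, Cond, Item.
Call ::= Expr with every symbol nullable, so Call is nullable.

{ Body, Call, Cond, Expr, Item }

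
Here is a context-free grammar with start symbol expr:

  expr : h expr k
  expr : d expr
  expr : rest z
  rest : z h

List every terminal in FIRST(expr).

expr : h expr k contributes {h}.
expr : d expr contributes {d}.
From expr : rest z: add FIRST(rest) = { z }.
Union: FIRST(expr) = { d, h, z }.

{ d, h, z }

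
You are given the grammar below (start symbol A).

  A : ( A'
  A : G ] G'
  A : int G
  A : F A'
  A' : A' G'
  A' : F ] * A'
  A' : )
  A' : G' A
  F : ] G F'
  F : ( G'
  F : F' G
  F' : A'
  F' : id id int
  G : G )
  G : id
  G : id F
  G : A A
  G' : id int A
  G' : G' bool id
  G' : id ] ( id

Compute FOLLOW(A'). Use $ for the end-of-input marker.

{ $, (, ), ], bool, id, int }

In A : ( A': A' is at the end, add FOLLOW(A) = { $, (, ), ], bool, id, int }.
In A : F A': A' is at the end, add FOLLOW(A) = { $, (, ), ], bool, id, int }.
In A' : A' G': add FIRST(G') = { id }.
In A' : F ] * A': A' is at the end, add FOLLOW(A') = { $, (, ), ], bool, id, int }.
In F' : A': A' is at the end, add FOLLOW(F') = { $, (, ), ], bool, id, int }.
Union: FOLLOW(A') = { $, (, ), ], bool, id, int }.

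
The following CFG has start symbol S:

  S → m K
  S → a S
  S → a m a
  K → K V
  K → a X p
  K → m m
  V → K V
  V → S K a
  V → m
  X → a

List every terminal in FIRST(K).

From K → K V: add FIRST(K) = { a, m }.
K → a X p contributes {a}.
K → m m contributes {m}.
Union: FIRST(K) = { a, m }.

{ a, m }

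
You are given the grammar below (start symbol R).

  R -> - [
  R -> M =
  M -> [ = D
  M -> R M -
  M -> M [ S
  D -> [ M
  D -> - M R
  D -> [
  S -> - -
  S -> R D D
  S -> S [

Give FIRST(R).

R -> - [ contributes {-}.
From R -> M =: add FIRST(M) = { -, [ }.
Union: FIRST(R) = { -, [ }.

{ -, [ }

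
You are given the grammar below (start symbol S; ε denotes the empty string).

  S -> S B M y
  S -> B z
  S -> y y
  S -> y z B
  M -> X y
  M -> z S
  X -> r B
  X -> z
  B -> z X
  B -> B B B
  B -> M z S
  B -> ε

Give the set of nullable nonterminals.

{ B }

Directly nullable (have an ε-production): B.
No other nonterminal has a production whose RHS symbols are all nullable.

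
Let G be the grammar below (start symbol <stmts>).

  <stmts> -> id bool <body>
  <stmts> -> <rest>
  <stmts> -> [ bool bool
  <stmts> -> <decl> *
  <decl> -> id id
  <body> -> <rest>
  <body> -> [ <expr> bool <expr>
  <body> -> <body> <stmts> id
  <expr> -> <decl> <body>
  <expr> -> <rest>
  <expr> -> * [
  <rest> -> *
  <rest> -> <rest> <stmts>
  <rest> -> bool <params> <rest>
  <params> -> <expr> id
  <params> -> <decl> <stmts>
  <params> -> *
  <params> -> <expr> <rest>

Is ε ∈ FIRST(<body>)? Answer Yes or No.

No

No nonterminal in this grammar is nullable.
No production of <body> has an RHS whose symbols are all nullable, so <body> is not nullable.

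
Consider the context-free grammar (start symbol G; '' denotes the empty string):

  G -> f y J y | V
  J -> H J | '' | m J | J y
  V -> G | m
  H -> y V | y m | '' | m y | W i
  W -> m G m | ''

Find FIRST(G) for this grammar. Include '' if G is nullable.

G -> f y J y contributes {f}.
From G -> V: add FIRST(V) = { f, m }.
Union: FIRST(G) = { f, m }.

{ f, m }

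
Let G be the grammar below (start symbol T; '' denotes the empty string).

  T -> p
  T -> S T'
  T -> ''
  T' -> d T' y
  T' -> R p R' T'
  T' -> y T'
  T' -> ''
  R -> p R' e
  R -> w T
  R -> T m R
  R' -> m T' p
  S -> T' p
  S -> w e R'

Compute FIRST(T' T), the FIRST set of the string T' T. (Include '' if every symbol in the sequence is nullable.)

Add FIRST(T')\{''} = { d, m, p, w, y }; T' is nullable, continue.
Add FIRST(T)\{''} = { d, m, p, w, y }; T is nullable, continue.
Every symbol is nullable, so include ''.

{ d, m, p, w, y, '' }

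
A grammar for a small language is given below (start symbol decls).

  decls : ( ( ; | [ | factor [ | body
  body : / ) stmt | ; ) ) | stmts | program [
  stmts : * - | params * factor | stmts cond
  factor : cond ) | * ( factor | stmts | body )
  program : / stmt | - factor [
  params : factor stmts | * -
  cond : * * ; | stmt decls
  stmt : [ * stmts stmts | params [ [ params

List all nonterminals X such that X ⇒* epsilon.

{ } (none)

No nonterminal has an empty production or an RHS whose symbols are all nullable.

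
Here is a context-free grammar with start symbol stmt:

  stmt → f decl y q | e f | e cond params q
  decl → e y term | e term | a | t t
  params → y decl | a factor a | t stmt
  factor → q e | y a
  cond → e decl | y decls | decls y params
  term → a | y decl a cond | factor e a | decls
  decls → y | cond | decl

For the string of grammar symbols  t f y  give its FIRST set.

t is a terminal; add {t} and stop.

{ t }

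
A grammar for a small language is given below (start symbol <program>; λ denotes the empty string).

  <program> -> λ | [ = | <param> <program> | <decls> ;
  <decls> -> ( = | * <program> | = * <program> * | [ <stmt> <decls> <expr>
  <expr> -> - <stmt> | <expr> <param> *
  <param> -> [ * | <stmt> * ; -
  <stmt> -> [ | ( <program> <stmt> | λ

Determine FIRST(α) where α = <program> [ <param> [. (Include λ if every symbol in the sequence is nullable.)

{ (, *, =, [ }

Add FIRST(<program>)\{λ} = { (, *, =, [ }; <program> is nullable, continue.
[ is a terminal; add {[} and stop.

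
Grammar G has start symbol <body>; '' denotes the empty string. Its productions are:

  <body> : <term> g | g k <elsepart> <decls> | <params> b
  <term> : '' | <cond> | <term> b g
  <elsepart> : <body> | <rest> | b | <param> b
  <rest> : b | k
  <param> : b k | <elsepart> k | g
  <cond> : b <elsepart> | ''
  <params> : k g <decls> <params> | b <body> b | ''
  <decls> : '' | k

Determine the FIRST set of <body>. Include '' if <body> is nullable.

From <body> : <term> g: <term> nullable, take FIRST(<term>) ∪ {g} = { b, g }.
<body> : g k <elsepart> <decls> contributes {g}.
From <body> : <params> b: <params> nullable, take FIRST(<params>) ∪ {b} = { b, k }.
Union: FIRST(<body>) = { b, g, k }.

{ b, g, k }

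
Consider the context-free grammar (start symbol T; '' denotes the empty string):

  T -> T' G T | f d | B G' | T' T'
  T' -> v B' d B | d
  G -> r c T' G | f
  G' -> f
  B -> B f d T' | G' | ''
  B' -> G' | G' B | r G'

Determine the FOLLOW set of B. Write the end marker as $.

In T -> B G': add FIRST(G') = { f }.
In T' -> v B' d B: B is at the end, add FOLLOW(T') = { $, d, f, r, v }.
In B -> B f d T': add FIRST(f d T') = { f }.
In B' -> G' B: B is at the end, add FOLLOW(B') = { d }.
Union: FOLLOW(B) = { $, d, f, r, v }.

{ $, d, f, r, v }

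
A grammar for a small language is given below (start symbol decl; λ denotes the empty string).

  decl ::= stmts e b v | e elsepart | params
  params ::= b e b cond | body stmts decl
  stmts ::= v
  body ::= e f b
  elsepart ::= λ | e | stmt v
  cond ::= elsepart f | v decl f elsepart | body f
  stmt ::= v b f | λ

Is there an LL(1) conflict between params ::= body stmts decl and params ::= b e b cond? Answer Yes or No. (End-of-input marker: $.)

FIRST(body stmts decl) = { e } and FIRST(b e b cond) = { b }.
The FIRST sets are disjoint and neither alternative is nullable — no conflict.

No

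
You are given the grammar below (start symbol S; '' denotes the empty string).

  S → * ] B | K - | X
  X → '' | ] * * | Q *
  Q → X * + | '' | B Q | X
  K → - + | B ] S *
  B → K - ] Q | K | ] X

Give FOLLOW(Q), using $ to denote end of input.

In X → Q *: add FIRST(*) = { * }.
In Q → B Q: Q is at the end, add FOLLOW(Q) = { $, *, -, ] }.
In B → K - ] Q: Q is at the end, add FOLLOW(B) = { $, *, -, ] }.
Union: FOLLOW(Q) = { $, *, -, ] }.

{ $, *, -, ] }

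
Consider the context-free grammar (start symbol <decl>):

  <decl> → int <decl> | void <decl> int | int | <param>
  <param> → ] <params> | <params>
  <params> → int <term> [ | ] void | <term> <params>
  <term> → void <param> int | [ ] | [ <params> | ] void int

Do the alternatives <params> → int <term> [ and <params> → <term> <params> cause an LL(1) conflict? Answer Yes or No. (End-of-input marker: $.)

No

FIRST(int <term> [) = { int } and FIRST(<term> <params>) = { [, ], void }.
The FIRST sets are disjoint and neither alternative is nullable — no conflict.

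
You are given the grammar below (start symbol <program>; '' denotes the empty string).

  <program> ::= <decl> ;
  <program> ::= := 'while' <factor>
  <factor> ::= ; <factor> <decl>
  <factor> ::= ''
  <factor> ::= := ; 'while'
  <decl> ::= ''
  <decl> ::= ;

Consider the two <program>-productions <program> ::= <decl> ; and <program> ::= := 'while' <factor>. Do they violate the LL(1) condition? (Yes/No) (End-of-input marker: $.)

No

FIRST(<decl> ;) = { ; } and FIRST(:= 'while' <factor>) = { := }.
The FIRST sets are disjoint and neither alternative is nullable — no conflict.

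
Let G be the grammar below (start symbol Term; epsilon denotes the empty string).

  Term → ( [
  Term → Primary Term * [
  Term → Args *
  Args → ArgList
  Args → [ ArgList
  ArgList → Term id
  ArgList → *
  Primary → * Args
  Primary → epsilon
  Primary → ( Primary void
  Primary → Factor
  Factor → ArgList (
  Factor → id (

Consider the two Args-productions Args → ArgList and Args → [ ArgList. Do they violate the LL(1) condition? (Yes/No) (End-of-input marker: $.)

FIRST(ArgList) = { (, *, [, id } and FIRST([ ArgList) = { [ }.
Both contain [, so the two alternatives are not disjoint — LL(1) conflict.

Yes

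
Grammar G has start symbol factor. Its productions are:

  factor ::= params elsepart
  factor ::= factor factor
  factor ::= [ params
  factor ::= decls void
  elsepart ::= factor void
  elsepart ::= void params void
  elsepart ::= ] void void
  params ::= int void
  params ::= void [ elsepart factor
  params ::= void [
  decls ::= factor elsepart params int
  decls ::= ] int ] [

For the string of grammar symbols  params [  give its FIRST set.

Add FIRST(params) = { int, void }; params is not nullable, stop.

{ int, void }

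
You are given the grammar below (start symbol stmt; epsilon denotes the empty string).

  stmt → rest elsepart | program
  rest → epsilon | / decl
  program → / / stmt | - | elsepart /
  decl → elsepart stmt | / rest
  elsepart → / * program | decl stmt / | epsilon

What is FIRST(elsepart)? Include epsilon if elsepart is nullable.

{ -, /, epsilon }

elsepart → / * program contributes {/}.
From elsepart → decl stmt /: decl, stmt nullable, take FIRST(decl) ∪ FIRST(stmt) ∪ {/} = { -, / }.
elsepart → epsilon contributes epsilon.
Union: FIRST(elsepart) = { -, /, epsilon }.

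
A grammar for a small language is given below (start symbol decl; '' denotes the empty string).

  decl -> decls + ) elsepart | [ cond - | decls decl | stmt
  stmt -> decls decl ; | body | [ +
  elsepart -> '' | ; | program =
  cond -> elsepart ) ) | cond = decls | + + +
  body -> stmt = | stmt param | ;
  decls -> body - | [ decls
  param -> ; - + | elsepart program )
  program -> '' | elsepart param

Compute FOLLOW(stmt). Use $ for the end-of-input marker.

In decl -> stmt: stmt is at the end, add FOLLOW(decl) = { $, ; }.
In body -> stmt =: add FIRST(=) = { = }.
In body -> stmt param: add FIRST(param) = { ), ;, = }.
Union: FOLLOW(stmt) = { $, ), ;, = }.

{ $, ), ;, = }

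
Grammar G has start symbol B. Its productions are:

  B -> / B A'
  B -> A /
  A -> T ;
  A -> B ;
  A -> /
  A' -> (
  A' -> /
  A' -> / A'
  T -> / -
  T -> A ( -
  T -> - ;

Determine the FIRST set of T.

{ -, / }

T -> / - contributes {/}.
From T -> A ( -: add FIRST(A) = { -, / }.
T -> - ; contributes {-}.
Union: FIRST(T) = { -, / }.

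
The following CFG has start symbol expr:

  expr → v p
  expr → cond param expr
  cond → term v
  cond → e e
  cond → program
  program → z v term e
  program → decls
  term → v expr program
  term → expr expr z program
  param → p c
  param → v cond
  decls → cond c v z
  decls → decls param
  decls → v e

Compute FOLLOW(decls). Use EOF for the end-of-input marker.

{ c, e, p, v, z }

In program → decls: decls is at the end, add FOLLOW(program) = { c, e, p, v, z }.
In decls → decls param: add FIRST(param) = { p, v }.
Union: FOLLOW(decls) = { c, e, p, v, z }.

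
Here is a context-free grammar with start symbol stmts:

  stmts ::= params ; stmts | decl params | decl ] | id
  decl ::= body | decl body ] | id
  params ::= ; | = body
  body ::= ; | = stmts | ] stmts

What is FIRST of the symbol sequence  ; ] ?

{ ; }

; is a terminal; add {;} and stop.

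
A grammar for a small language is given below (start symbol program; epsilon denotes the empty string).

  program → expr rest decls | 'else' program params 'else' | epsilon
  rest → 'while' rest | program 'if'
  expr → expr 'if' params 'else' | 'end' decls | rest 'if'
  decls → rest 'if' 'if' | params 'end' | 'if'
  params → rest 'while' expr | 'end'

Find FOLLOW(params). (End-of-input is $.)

{ 'else', 'end' }

In program → 'else' program params 'else': add FIRST('else') = { 'else' }.
In expr → expr 'if' params 'else': add FIRST('else') = { 'else' }.
In decls → params 'end': add FIRST('end') = { 'end' }.
Union: FOLLOW(params) = { 'else', 'end' }.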